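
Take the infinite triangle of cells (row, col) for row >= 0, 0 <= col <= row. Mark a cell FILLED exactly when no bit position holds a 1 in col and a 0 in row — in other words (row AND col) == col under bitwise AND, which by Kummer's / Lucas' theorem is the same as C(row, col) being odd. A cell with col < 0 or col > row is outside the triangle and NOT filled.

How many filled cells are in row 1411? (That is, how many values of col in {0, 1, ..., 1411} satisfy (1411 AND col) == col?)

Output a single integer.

Answer: 32

Derivation:
1411 in binary = 10110000011
popcount(1411) = number of 1-bits in 10110000011 = 5
A col c satisfies (1411 AND c) == c iff every set bit of c is also set in 1411; each of the 5 set bits of 1411 can independently be on or off in c.
count = 2^5 = 32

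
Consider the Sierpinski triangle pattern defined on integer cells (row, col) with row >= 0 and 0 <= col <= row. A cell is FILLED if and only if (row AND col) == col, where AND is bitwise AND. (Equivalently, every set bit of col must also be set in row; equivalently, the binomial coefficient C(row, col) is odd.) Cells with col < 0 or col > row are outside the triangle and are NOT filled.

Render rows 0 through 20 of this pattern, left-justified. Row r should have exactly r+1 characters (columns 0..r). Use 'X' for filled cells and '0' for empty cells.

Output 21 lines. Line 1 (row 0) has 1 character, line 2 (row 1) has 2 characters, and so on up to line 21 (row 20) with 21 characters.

r0=0: X
r1=1: XX
r2=10: X0X
r3=11: XXXX
r4=100: X000X
r5=101: XX00XX
r6=110: X0X0X0X
r7=111: XXXXXXXX
r8=1000: X0000000X
r9=1001: XX000000XX
r10=1010: X0X00000X0X
r11=1011: XXXX0000XXXX
r12=1100: X000X000X000X
r13=1101: XX00XX00XX00XX
r14=1110: X0X0X0X0X0X0X0X
r15=1111: XXXXXXXXXXXXXXXX
r16=10000: X000000000000000X
r17=10001: XX00000000000000XX
r18=10010: X0X0000000000000X0X
r19=10011: XXXX000000000000XXXX
r20=10100: X000X00000000000X000X

Answer: X
XX
X0X
XXXX
X000X
XX00XX
X0X0X0X
XXXXXXXX
X0000000X
XX000000XX
X0X00000X0X
XXXX0000XXXX
X000X000X000X
XX00XX00XX00XX
X0X0X0X0X0X0X0X
XXXXXXXXXXXXXXXX
X000000000000000X
XX00000000000000XX
X0X0000000000000X0X
XXXX000000000000XXXX
X000X00000000000X000X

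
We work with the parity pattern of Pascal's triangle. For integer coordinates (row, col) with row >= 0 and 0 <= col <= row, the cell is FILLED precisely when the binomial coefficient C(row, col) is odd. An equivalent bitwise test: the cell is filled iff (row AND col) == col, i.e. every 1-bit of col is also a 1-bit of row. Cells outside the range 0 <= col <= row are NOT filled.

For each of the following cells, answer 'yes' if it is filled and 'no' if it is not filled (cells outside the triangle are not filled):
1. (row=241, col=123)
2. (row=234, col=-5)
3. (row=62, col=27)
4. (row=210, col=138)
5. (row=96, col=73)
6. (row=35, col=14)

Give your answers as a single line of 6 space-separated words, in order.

Answer: no no no no no no

Derivation:
(241,123): row=0b11110001, col=0b1111011, row AND col = 0b1110001 = 113; 113 != 123 -> empty
(234,-5): col outside [0, 234] -> not filled
(62,27): row=0b111110, col=0b11011, row AND col = 0b11010 = 26; 26 != 27 -> empty
(210,138): row=0b11010010, col=0b10001010, row AND col = 0b10000010 = 130; 130 != 138 -> empty
(96,73): row=0b1100000, col=0b1001001, row AND col = 0b1000000 = 64; 64 != 73 -> empty
(35,14): row=0b100011, col=0b1110, row AND col = 0b10 = 2; 2 != 14 -> empty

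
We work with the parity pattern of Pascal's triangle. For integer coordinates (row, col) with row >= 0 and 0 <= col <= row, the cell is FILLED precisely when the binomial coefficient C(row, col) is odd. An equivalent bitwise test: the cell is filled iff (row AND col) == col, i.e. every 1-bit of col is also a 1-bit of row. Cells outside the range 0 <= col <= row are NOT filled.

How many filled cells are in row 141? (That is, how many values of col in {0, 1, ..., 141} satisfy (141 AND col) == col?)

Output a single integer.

Answer: 16

Derivation:
141 in binary = 10001101
popcount(141) = number of 1-bits in 10001101 = 4
A col c satisfies (141 AND c) == c iff every set bit of c is also set in 141; each of the 4 set bits of 141 can independently be on or off in c.
count = 2^4 = 16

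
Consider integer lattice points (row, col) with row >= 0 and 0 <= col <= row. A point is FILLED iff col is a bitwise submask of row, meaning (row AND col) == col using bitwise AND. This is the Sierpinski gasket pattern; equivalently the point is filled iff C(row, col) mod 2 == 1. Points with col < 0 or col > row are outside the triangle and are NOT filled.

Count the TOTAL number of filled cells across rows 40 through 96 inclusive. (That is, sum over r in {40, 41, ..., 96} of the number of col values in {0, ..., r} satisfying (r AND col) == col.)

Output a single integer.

Answer: 922

Derivation:
r40=101000 pc2: +4 =4
r41=101001 pc3: +8 =12
r42=101010 pc3: +8 =20
r43=101011 pc4: +16 =36
r44=101100 pc3: +8 =44
r45=101101 pc4: +16 =60
r46=101110 pc4: +16 =76
r47=101111 pc5: +32 =108
r48=110000 pc2: +4 =112
r49=110001 pc3: +8 =120
r50=110010 pc3: +8 =128
r51=110011 pc4: +16 =144
r52=110100 pc3: +8 =152
r53=110101 pc4: +16 =168
r54=110110 pc4: +16 =184
r55=110111 pc5: +32 =216
r56=111000 pc3: +8 =224
r57=111001 pc4: +16 =240
r58=111010 pc4: +16 =256
r59=111011 pc5: +32 =288
r60=111100 pc4: +16 =304
r61=111101 pc5: +32 =336
r62=111110 pc5: +32 =368
r63=111111 pc6: +64 =432
r64=1000000 pc1: +2 =434
r65=1000001 pc2: +4 =438
r66=1000010 pc2: +4 =442
r67=1000011 pc3: +8 =450
r68=1000100 pc2: +4 =454
r69=1000101 pc3: +8 =462
r70=1000110 pc3: +8 =470
r71=1000111 pc4: +16 =486
r72=1001000 pc2: +4 =490
r73=1001001 pc3: +8 =498
r74=1001010 pc3: +8 =506
r75=1001011 pc4: +16 =522
r76=1001100 pc3: +8 =530
r77=1001101 pc4: +16 =546
r78=1001110 pc4: +16 =562
r79=1001111 pc5: +32 =594
r80=1010000 pc2: +4 =598
r81=1010001 pc3: +8 =606
r82=1010010 pc3: +8 =614
r83=1010011 pc4: +16 =630
r84=1010100 pc3: +8 =638
r85=1010101 pc4: +16 =654
r86=1010110 pc4: +16 =670
r87=1010111 pc5: +32 =702
r88=1011000 pc3: +8 =710
r89=1011001 pc4: +16 =726
r90=1011010 pc4: +16 =742
r91=1011011 pc5: +32 =774
r92=1011100 pc4: +16 =790
r93=1011101 pc5: +32 =822
r94=1011110 pc5: +32 =854
r95=1011111 pc6: +64 =918
r96=1100000 pc2: +4 =922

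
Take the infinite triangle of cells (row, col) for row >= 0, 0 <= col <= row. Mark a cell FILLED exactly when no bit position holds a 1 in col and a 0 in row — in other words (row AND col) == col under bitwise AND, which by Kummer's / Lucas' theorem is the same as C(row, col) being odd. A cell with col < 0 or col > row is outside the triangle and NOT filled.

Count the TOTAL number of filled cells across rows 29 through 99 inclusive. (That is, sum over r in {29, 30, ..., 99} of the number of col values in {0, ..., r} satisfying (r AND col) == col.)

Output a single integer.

r29=11101 pc4: +16 =16
r30=11110 pc4: +16 =32
r31=11111 pc5: +32 =64
r32=100000 pc1: +2 =66
r33=100001 pc2: +4 =70
r34=100010 pc2: +4 =74
r35=100011 pc3: +8 =82
r36=100100 pc2: +4 =86
r37=100101 pc3: +8 =94
r38=100110 pc3: +8 =102
r39=100111 pc4: +16 =118
r40=101000 pc2: +4 =122
r41=101001 pc3: +8 =130
r42=101010 pc3: +8 =138
r43=101011 pc4: +16 =154
r44=101100 pc3: +8 =162
r45=101101 pc4: +16 =178
r46=101110 pc4: +16 =194
r47=101111 pc5: +32 =226
r48=110000 pc2: +4 =230
r49=110001 pc3: +8 =238
r50=110010 pc3: +8 =246
r51=110011 pc4: +16 =262
r52=110100 pc3: +8 =270
r53=110101 pc4: +16 =286
r54=110110 pc4: +16 =302
r55=110111 pc5: +32 =334
r56=111000 pc3: +8 =342
r57=111001 pc4: +16 =358
r58=111010 pc4: +16 =374
r59=111011 pc5: +32 =406
r60=111100 pc4: +16 =422
r61=111101 pc5: +32 =454
r62=111110 pc5: +32 =486
r63=111111 pc6: +64 =550
r64=1000000 pc1: +2 =552
r65=1000001 pc2: +4 =556
r66=1000010 pc2: +4 =560
r67=1000011 pc3: +8 =568
r68=1000100 pc2: +4 =572
r69=1000101 pc3: +8 =580
r70=1000110 pc3: +8 =588
r71=1000111 pc4: +16 =604
r72=1001000 pc2: +4 =608
r73=1001001 pc3: +8 =616
r74=1001010 pc3: +8 =624
r75=1001011 pc4: +16 =640
r76=1001100 pc3: +8 =648
r77=1001101 pc4: +16 =664
r78=1001110 pc4: +16 =680
r79=1001111 pc5: +32 =712
r80=1010000 pc2: +4 =716
r81=1010001 pc3: +8 =724
r82=1010010 pc3: +8 =732
r83=1010011 pc4: +16 =748
r84=1010100 pc3: +8 =756
r85=1010101 pc4: +16 =772
r86=1010110 pc4: +16 =788
r87=1010111 pc5: +32 =820
r88=1011000 pc3: +8 =828
r89=1011001 pc4: +16 =844
r90=1011010 pc4: +16 =860
r91=1011011 pc5: +32 =892
r92=1011100 pc4: +16 =908
r93=1011101 pc5: +32 =940
r94=1011110 pc5: +32 =972
r95=1011111 pc6: +64 =1036
r96=1100000 pc2: +4 =1040
r97=1100001 pc3: +8 =1048
r98=1100010 pc3: +8 =1056
r99=1100011 pc4: +16 =1072

Answer: 1072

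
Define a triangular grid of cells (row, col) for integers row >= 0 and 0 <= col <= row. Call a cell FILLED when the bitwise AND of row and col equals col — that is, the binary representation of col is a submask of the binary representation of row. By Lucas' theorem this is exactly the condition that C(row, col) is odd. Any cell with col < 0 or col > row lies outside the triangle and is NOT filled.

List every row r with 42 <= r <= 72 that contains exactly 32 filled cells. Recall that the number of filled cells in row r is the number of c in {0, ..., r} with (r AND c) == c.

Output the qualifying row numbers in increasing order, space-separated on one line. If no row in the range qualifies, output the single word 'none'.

Row r has 2^popcount(r) filled cells, so we need popcount(r) = log2(32) = 5.
Scan r = 42..72 and keep those with exactly 5 one-bits:
r=42=101010 popcount=3 -> skip
r=43=101011 popcount=4 -> skip
r=44=101100 popcount=3 -> skip
r=45=101101 popcount=4 -> skip
r=46=101110 popcount=4 -> skip
r=47=101111 popcount=5 -> KEEP
r=48=110000 popcount=2 -> skip
r=49=110001 popcount=3 -> skip
r=50=110010 popcount=3 -> skip
r=51=110011 popcount=4 -> skip
r=52=110100 popcount=3 -> skip
r=53=110101 popcount=4 -> skip
r=54=110110 popcount=4 -> skip
r=55=110111 popcount=5 -> KEEP
r=56=111000 popcount=3 -> skip
r=57=111001 popcount=4 -> skip
r=58=111010 popcount=4 -> skip
r=59=111011 popcount=5 -> KEEP
r=60=111100 popcount=4 -> skip
r=61=111101 popcount=5 -> KEEP
r=62=111110 popcount=5 -> KEEP
r=63=111111 popcount=6 -> skip
r=64=1000000 popcount=1 -> skip
r=65=1000001 popcount=2 -> skip
r=66=1000010 popcount=2 -> skip
r=67=1000011 popcount=3 -> skip
r=68=1000100 popcount=2 -> skip
r=69=1000101 popcount=3 -> skip
r=70=1000110 popcount=3 -> skip
r=71=1000111 popcount=4 -> skip
r=72=1001000 popcount=2 -> skip
Kept rows: 47 55 59 61 62

Answer: 47 55 59 61 62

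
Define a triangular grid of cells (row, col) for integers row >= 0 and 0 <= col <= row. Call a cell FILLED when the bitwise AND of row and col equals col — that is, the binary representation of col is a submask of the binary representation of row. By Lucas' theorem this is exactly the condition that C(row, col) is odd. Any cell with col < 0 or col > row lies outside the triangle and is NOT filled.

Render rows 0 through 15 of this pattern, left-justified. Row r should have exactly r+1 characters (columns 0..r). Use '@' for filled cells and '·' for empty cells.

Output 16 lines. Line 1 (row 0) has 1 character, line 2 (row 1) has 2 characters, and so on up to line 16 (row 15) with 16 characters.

r0=0: @
r1=1: @@
r2=10: @·@
r3=11: @@@@
r4=100: @···@
r5=101: @@··@@
r6=110: @·@·@·@
r7=111: @@@@@@@@
r8=1000: @·······@
r9=1001: @@······@@
r10=1010: @·@·····@·@
r11=1011: @@@@····@@@@
r12=1100: @···@···@···@
r13=1101: @@··@@··@@··@@
r14=1110: @·@·@·@·@·@·@·@
r15=1111: @@@@@@@@@@@@@@@@

Answer: @
@@
@·@
@@@@
@···@
@@··@@
@·@·@·@
@@@@@@@@
@·······@
@@······@@
@·@·····@·@
@@@@····@@@@
@···@···@···@
@@··@@··@@··@@
@·@·@·@·@·@·@·@
@@@@@@@@@@@@@@@@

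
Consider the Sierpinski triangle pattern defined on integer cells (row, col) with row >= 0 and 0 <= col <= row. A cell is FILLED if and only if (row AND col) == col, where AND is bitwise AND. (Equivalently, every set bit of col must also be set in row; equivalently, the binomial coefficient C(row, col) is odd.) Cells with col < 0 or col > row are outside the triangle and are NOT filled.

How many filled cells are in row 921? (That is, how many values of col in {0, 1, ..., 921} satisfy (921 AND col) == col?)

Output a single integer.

921 in binary = 1110011001
popcount(921) = number of 1-bits in 1110011001 = 6
A col c satisfies (921 AND c) == c iff every set bit of c is also set in 921; each of the 6 set bits of 921 can independently be on or off in c.
count = 2^6 = 64

Answer: 64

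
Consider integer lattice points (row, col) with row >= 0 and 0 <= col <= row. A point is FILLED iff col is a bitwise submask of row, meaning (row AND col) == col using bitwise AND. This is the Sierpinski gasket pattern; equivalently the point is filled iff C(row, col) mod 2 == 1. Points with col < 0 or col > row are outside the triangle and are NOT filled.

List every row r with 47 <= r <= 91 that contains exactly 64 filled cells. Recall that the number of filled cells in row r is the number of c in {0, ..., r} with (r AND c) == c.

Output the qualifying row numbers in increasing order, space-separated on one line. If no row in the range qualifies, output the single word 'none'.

Answer: 63

Derivation:
Row r has 2^popcount(r) filled cells, so we need popcount(r) = log2(64) = 6.
Scan r = 47..91 and keep those with exactly 6 one-bits:
r=47=101111 popcount=5 -> skip
r=48=110000 popcount=2 -> skip
r=49=110001 popcount=3 -> skip
r=50=110010 popcount=3 -> skip
r=51=110011 popcount=4 -> skip
r=52=110100 popcount=3 -> skip
r=53=110101 popcount=4 -> skip
r=54=110110 popcount=4 -> skip
r=55=110111 popcount=5 -> skip
r=56=111000 popcount=3 -> skip
r=57=111001 popcount=4 -> skip
r=58=111010 popcount=4 -> skip
r=59=111011 popcount=5 -> skip
r=60=111100 popcount=4 -> skip
r=61=111101 popcount=5 -> skip
r=62=111110 popcount=5 -> skip
r=63=111111 popcount=6 -> KEEP
r=64=1000000 popcount=1 -> skip
r=65=1000001 popcount=2 -> skip
r=66=1000010 popcount=2 -> skip
r=67=1000011 popcount=3 -> skip
r=68=1000100 popcount=2 -> skip
r=69=1000101 popcount=3 -> skip
r=70=1000110 popcount=3 -> skip
r=71=1000111 popcount=4 -> skip
r=72=1001000 popcount=2 -> skip
r=73=1001001 popcount=3 -> skip
r=74=1001010 popcount=3 -> skip
r=75=1001011 popcount=4 -> skip
r=76=1001100 popcount=3 -> skip
r=77=1001101 popcount=4 -> skip
r=78=1001110 popcount=4 -> skip
r=79=1001111 popcount=5 -> skip
r=80=1010000 popcount=2 -> skip
r=81=1010001 popcount=3 -> skip
r=82=1010010 popcount=3 -> skip
r=83=1010011 popcount=4 -> skip
r=84=1010100 popcount=3 -> skip
r=85=1010101 popcount=4 -> skip
r=86=1010110 popcount=4 -> skip
r=87=1010111 popcount=5 -> skip
r=88=1011000 popcount=3 -> skip
r=89=1011001 popcount=4 -> skip
r=90=1011010 popcount=4 -> skip
r=91=1011011 popcount=5 -> skip
Kept rows: 63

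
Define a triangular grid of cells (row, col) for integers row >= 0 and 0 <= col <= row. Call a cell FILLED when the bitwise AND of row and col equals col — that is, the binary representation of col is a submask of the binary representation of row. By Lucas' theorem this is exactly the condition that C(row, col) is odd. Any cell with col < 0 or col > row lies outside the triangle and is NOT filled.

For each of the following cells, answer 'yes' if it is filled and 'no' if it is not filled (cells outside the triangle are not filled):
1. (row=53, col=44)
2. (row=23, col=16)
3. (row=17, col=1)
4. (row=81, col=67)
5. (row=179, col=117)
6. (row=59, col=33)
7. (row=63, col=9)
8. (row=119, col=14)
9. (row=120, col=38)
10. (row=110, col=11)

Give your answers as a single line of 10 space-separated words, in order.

(53,44): row=0b110101, col=0b101100, row AND col = 0b100100 = 36; 36 != 44 -> empty
(23,16): row=0b10111, col=0b10000, row AND col = 0b10000 = 16; 16 == 16 -> filled
(17,1): row=0b10001, col=0b1, row AND col = 0b1 = 1; 1 == 1 -> filled
(81,67): row=0b1010001, col=0b1000011, row AND col = 0b1000001 = 65; 65 != 67 -> empty
(179,117): row=0b10110011, col=0b1110101, row AND col = 0b110001 = 49; 49 != 117 -> empty
(59,33): row=0b111011, col=0b100001, row AND col = 0b100001 = 33; 33 == 33 -> filled
(63,9): row=0b111111, col=0b1001, row AND col = 0b1001 = 9; 9 == 9 -> filled
(119,14): row=0b1110111, col=0b1110, row AND col = 0b110 = 6; 6 != 14 -> empty
(120,38): row=0b1111000, col=0b100110, row AND col = 0b100000 = 32; 32 != 38 -> empty
(110,11): row=0b1101110, col=0b1011, row AND col = 0b1010 = 10; 10 != 11 -> empty

Answer: no yes yes no no yes yes no no no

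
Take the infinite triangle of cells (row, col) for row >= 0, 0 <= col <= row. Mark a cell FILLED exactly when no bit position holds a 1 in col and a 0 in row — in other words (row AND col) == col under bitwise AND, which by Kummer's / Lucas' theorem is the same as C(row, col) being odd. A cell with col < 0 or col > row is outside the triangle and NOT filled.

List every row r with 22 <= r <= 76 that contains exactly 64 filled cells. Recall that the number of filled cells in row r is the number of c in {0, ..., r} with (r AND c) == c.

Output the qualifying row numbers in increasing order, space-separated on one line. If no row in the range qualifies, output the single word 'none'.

Row r has 2^popcount(r) filled cells, so we need popcount(r) = log2(64) = 6.
Scan r = 22..76 and keep those with exactly 6 one-bits:
r=22=10110 popcount=3 -> skip
r=23=10111 popcount=4 -> skip
r=24=11000 popcount=2 -> skip
r=25=11001 popcount=3 -> skip
r=26=11010 popcount=3 -> skip
r=27=11011 popcount=4 -> skip
r=28=11100 popcount=3 -> skip
r=29=11101 popcount=4 -> skip
r=30=11110 popcount=4 -> skip
r=31=11111 popcount=5 -> skip
r=32=100000 popcount=1 -> skip
r=33=100001 popcount=2 -> skip
r=34=100010 popcount=2 -> skip
r=35=100011 popcount=3 -> skip
r=36=100100 popcount=2 -> skip
r=37=100101 popcount=3 -> skip
r=38=100110 popcount=3 -> skip
r=39=100111 popcount=4 -> skip
r=40=101000 popcount=2 -> skip
r=41=101001 popcount=3 -> skip
r=42=101010 popcount=3 -> skip
r=43=101011 popcount=4 -> skip
r=44=101100 popcount=3 -> skip
r=45=101101 popcount=4 -> skip
r=46=101110 popcount=4 -> skip
r=47=101111 popcount=5 -> skip
r=48=110000 popcount=2 -> skip
r=49=110001 popcount=3 -> skip
r=50=110010 popcount=3 -> skip
r=51=110011 popcount=4 -> skip
r=52=110100 popcount=3 -> skip
r=53=110101 popcount=4 -> skip
r=54=110110 popcount=4 -> skip
r=55=110111 popcount=5 -> skip
r=56=111000 popcount=3 -> skip
r=57=111001 popcount=4 -> skip
r=58=111010 popcount=4 -> skip
r=59=111011 popcount=5 -> skip
r=60=111100 popcount=4 -> skip
r=61=111101 popcount=5 -> skip
r=62=111110 popcount=5 -> skip
r=63=111111 popcount=6 -> KEEP
r=64=1000000 popcount=1 -> skip
r=65=1000001 popcount=2 -> skip
r=66=1000010 popcount=2 -> skip
r=67=1000011 popcount=3 -> skip
r=68=1000100 popcount=2 -> skip
r=69=1000101 popcount=3 -> skip
r=70=1000110 popcount=3 -> skip
r=71=1000111 popcount=4 -> skip
r=72=1001000 popcount=2 -> skip
r=73=1001001 popcount=3 -> skip
r=74=1001010 popcount=3 -> skip
r=75=1001011 popcount=4 -> skip
r=76=1001100 popcount=3 -> skip
Kept rows: 63

Answer: 63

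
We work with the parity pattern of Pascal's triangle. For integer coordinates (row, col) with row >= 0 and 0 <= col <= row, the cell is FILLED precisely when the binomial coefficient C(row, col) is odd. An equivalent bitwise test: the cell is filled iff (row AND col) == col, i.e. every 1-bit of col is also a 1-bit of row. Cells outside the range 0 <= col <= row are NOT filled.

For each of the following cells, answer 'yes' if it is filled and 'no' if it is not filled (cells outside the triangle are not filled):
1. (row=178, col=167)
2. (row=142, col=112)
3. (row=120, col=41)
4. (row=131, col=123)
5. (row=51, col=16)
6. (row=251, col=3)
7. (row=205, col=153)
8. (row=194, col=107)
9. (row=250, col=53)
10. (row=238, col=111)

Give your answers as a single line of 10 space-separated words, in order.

Answer: no no no no yes yes no no no no

Derivation:
(178,167): row=0b10110010, col=0b10100111, row AND col = 0b10100010 = 162; 162 != 167 -> empty
(142,112): row=0b10001110, col=0b1110000, row AND col = 0b0 = 0; 0 != 112 -> empty
(120,41): row=0b1111000, col=0b101001, row AND col = 0b101000 = 40; 40 != 41 -> empty
(131,123): row=0b10000011, col=0b1111011, row AND col = 0b11 = 3; 3 != 123 -> empty
(51,16): row=0b110011, col=0b10000, row AND col = 0b10000 = 16; 16 == 16 -> filled
(251,3): row=0b11111011, col=0b11, row AND col = 0b11 = 3; 3 == 3 -> filled
(205,153): row=0b11001101, col=0b10011001, row AND col = 0b10001001 = 137; 137 != 153 -> empty
(194,107): row=0b11000010, col=0b1101011, row AND col = 0b1000010 = 66; 66 != 107 -> empty
(250,53): row=0b11111010, col=0b110101, row AND col = 0b110000 = 48; 48 != 53 -> empty
(238,111): row=0b11101110, col=0b1101111, row AND col = 0b1101110 = 110; 110 != 111 -> empty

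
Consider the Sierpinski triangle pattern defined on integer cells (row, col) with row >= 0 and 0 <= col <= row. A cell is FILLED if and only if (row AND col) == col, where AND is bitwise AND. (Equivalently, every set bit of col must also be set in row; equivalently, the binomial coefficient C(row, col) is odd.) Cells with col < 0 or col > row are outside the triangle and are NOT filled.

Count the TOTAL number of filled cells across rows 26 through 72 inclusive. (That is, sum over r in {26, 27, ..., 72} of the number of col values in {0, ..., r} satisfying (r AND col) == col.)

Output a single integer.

r26=11010 pc3: +8 =8
r27=11011 pc4: +16 =24
r28=11100 pc3: +8 =32
r29=11101 pc4: +16 =48
r30=11110 pc4: +16 =64
r31=11111 pc5: +32 =96
r32=100000 pc1: +2 =98
r33=100001 pc2: +4 =102
r34=100010 pc2: +4 =106
r35=100011 pc3: +8 =114
r36=100100 pc2: +4 =118
r37=100101 pc3: +8 =126
r38=100110 pc3: +8 =134
r39=100111 pc4: +16 =150
r40=101000 pc2: +4 =154
r41=101001 pc3: +8 =162
r42=101010 pc3: +8 =170
r43=101011 pc4: +16 =186
r44=101100 pc3: +8 =194
r45=101101 pc4: +16 =210
r46=101110 pc4: +16 =226
r47=101111 pc5: +32 =258
r48=110000 pc2: +4 =262
r49=110001 pc3: +8 =270
r50=110010 pc3: +8 =278
r51=110011 pc4: +16 =294
r52=110100 pc3: +8 =302
r53=110101 pc4: +16 =318
r54=110110 pc4: +16 =334
r55=110111 pc5: +32 =366
r56=111000 pc3: +8 =374
r57=111001 pc4: +16 =390
r58=111010 pc4: +16 =406
r59=111011 pc5: +32 =438
r60=111100 pc4: +16 =454
r61=111101 pc5: +32 =486
r62=111110 pc5: +32 =518
r63=111111 pc6: +64 =582
r64=1000000 pc1: +2 =584
r65=1000001 pc2: +4 =588
r66=1000010 pc2: +4 =592
r67=1000011 pc3: +8 =600
r68=1000100 pc2: +4 =604
r69=1000101 pc3: +8 =612
r70=1000110 pc3: +8 =620
r71=1000111 pc4: +16 =636
r72=1001000 pc2: +4 =640

Answer: 640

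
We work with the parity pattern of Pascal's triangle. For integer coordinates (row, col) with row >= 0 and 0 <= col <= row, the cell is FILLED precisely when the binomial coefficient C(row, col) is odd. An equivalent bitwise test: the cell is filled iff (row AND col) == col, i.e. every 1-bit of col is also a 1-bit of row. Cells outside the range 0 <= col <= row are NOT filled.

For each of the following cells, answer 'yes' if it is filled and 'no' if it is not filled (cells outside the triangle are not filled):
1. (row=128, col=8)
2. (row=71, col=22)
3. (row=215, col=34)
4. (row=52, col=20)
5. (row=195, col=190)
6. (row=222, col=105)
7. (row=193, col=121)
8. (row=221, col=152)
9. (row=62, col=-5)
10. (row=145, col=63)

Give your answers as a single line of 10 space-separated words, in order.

Answer: no no no yes no no no yes no no

Derivation:
(128,8): row=0b10000000, col=0b1000, row AND col = 0b0 = 0; 0 != 8 -> empty
(71,22): row=0b1000111, col=0b10110, row AND col = 0b110 = 6; 6 != 22 -> empty
(215,34): row=0b11010111, col=0b100010, row AND col = 0b10 = 2; 2 != 34 -> empty
(52,20): row=0b110100, col=0b10100, row AND col = 0b10100 = 20; 20 == 20 -> filled
(195,190): row=0b11000011, col=0b10111110, row AND col = 0b10000010 = 130; 130 != 190 -> empty
(222,105): row=0b11011110, col=0b1101001, row AND col = 0b1001000 = 72; 72 != 105 -> empty
(193,121): row=0b11000001, col=0b1111001, row AND col = 0b1000001 = 65; 65 != 121 -> empty
(221,152): row=0b11011101, col=0b10011000, row AND col = 0b10011000 = 152; 152 == 152 -> filled
(62,-5): col outside [0, 62] -> not filled
(145,63): row=0b10010001, col=0b111111, row AND col = 0b10001 = 17; 17 != 63 -> empty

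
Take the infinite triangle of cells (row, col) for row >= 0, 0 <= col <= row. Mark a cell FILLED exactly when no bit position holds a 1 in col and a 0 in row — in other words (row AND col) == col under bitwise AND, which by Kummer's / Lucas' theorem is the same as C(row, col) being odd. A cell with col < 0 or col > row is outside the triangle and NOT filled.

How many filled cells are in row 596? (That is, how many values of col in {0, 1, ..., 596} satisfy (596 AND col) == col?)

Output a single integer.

596 in binary = 1001010100
popcount(596) = number of 1-bits in 1001010100 = 4
A col c satisfies (596 AND c) == c iff every set bit of c is also set in 596; each of the 4 set bits of 596 can independently be on or off in c.
count = 2^4 = 16

Answer: 16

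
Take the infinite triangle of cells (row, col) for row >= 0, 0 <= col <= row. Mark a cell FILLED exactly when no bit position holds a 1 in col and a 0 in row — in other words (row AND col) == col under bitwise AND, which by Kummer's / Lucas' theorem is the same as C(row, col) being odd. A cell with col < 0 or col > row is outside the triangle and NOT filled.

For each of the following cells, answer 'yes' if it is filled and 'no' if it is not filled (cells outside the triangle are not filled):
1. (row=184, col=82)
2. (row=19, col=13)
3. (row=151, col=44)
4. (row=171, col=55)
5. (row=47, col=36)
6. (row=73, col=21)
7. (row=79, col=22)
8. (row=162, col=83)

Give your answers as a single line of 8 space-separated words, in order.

(184,82): row=0b10111000, col=0b1010010, row AND col = 0b10000 = 16; 16 != 82 -> empty
(19,13): row=0b10011, col=0b1101, row AND col = 0b1 = 1; 1 != 13 -> empty
(151,44): row=0b10010111, col=0b101100, row AND col = 0b100 = 4; 4 != 44 -> empty
(171,55): row=0b10101011, col=0b110111, row AND col = 0b100011 = 35; 35 != 55 -> empty
(47,36): row=0b101111, col=0b100100, row AND col = 0b100100 = 36; 36 == 36 -> filled
(73,21): row=0b1001001, col=0b10101, row AND col = 0b1 = 1; 1 != 21 -> empty
(79,22): row=0b1001111, col=0b10110, row AND col = 0b110 = 6; 6 != 22 -> empty
(162,83): row=0b10100010, col=0b1010011, row AND col = 0b10 = 2; 2 != 83 -> empty

Answer: no no no no yes no no no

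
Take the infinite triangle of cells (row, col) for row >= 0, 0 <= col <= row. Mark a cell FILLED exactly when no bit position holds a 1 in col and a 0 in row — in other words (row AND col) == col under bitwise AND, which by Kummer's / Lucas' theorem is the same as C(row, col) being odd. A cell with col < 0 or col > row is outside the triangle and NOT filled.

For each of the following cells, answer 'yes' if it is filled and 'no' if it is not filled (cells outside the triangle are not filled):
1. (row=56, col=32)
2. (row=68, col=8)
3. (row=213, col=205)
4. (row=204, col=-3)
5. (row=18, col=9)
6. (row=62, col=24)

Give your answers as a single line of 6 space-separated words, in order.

(56,32): row=0b111000, col=0b100000, row AND col = 0b100000 = 32; 32 == 32 -> filled
(68,8): row=0b1000100, col=0b1000, row AND col = 0b0 = 0; 0 != 8 -> empty
(213,205): row=0b11010101, col=0b11001101, row AND col = 0b11000101 = 197; 197 != 205 -> empty
(204,-3): col outside [0, 204] -> not filled
(18,9): row=0b10010, col=0b1001, row AND col = 0b0 = 0; 0 != 9 -> empty
(62,24): row=0b111110, col=0b11000, row AND col = 0b11000 = 24; 24 == 24 -> filled

Answer: yes no no no no yes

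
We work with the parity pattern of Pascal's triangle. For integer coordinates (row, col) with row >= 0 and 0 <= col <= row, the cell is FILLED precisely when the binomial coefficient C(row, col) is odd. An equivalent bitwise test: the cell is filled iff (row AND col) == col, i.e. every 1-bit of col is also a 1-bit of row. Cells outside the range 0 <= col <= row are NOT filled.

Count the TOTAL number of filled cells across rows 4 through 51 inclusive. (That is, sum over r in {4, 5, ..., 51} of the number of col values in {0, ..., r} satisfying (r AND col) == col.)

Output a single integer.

Answer: 432

Derivation:
r4=100 pc1: +2 =2
r5=101 pc2: +4 =6
r6=110 pc2: +4 =10
r7=111 pc3: +8 =18
r8=1000 pc1: +2 =20
r9=1001 pc2: +4 =24
r10=1010 pc2: +4 =28
r11=1011 pc3: +8 =36
r12=1100 pc2: +4 =40
r13=1101 pc3: +8 =48
r14=1110 pc3: +8 =56
r15=1111 pc4: +16 =72
r16=10000 pc1: +2 =74
r17=10001 pc2: +4 =78
r18=10010 pc2: +4 =82
r19=10011 pc3: +8 =90
r20=10100 pc2: +4 =94
r21=10101 pc3: +8 =102
r22=10110 pc3: +8 =110
r23=10111 pc4: +16 =126
r24=11000 pc2: +4 =130
r25=11001 pc3: +8 =138
r26=11010 pc3: +8 =146
r27=11011 pc4: +16 =162
r28=11100 pc3: +8 =170
r29=11101 pc4: +16 =186
r30=11110 pc4: +16 =202
r31=11111 pc5: +32 =234
r32=100000 pc1: +2 =236
r33=100001 pc2: +4 =240
r34=100010 pc2: +4 =244
r35=100011 pc3: +8 =252
r36=100100 pc2: +4 =256
r37=100101 pc3: +8 =264
r38=100110 pc3: +8 =272
r39=100111 pc4: +16 =288
r40=101000 pc2: +4 =292
r41=101001 pc3: +8 =300
r42=101010 pc3: +8 =308
r43=101011 pc4: +16 =324
r44=101100 pc3: +8 =332
r45=101101 pc4: +16 =348
r46=101110 pc4: +16 =364
r47=101111 pc5: +32 =396
r48=110000 pc2: +4 =400
r49=110001 pc3: +8 =408
r50=110010 pc3: +8 =416
r51=110011 pc4: +16 =432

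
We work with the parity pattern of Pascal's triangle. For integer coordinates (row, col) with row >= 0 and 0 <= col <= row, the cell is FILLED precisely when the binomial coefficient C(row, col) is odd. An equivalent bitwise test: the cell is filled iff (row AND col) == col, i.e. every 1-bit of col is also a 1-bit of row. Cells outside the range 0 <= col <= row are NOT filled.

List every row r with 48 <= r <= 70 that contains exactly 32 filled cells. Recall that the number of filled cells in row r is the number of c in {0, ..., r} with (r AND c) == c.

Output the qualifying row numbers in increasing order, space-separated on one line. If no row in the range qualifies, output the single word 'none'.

Answer: 55 59 61 62

Derivation:
Row r has 2^popcount(r) filled cells, so we need popcount(r) = log2(32) = 5.
Scan r = 48..70 and keep those with exactly 5 one-bits:
r=48=110000 popcount=2 -> skip
r=49=110001 popcount=3 -> skip
r=50=110010 popcount=3 -> skip
r=51=110011 popcount=4 -> skip
r=52=110100 popcount=3 -> skip
r=53=110101 popcount=4 -> skip
r=54=110110 popcount=4 -> skip
r=55=110111 popcount=5 -> KEEP
r=56=111000 popcount=3 -> skip
r=57=111001 popcount=4 -> skip
r=58=111010 popcount=4 -> skip
r=59=111011 popcount=5 -> KEEP
r=60=111100 popcount=4 -> skip
r=61=111101 popcount=5 -> KEEP
r=62=111110 popcount=5 -> KEEP
r=63=111111 popcount=6 -> skip
r=64=1000000 popcount=1 -> skip
r=65=1000001 popcount=2 -> skip
r=66=1000010 popcount=2 -> skip
r=67=1000011 popcount=3 -> skip
r=68=1000100 popcount=2 -> skip
r=69=1000101 popcount=3 -> skip
r=70=1000110 popcount=3 -> skip
Kept rows: 55 59 61 62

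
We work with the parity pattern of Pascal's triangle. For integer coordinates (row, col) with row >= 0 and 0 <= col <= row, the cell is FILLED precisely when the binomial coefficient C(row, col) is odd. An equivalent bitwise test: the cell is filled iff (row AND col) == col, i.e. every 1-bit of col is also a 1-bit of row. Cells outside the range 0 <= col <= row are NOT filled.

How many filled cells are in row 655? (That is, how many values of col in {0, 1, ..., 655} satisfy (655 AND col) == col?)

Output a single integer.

655 in binary = 1010001111
popcount(655) = number of 1-bits in 1010001111 = 6
A col c satisfies (655 AND c) == c iff every set bit of c is also set in 655; each of the 6 set bits of 655 can independently be on or off in c.
count = 2^6 = 64

Answer: 64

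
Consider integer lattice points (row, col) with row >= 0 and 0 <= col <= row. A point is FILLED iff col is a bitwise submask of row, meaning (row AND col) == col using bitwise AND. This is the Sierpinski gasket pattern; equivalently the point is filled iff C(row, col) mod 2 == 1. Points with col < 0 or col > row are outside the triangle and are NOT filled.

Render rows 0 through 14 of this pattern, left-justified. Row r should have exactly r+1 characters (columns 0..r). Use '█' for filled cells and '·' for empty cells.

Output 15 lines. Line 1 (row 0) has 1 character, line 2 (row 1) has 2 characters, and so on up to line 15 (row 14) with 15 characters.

r0=0: █
r1=1: ██
r2=10: █·█
r3=11: ████
r4=100: █···█
r5=101: ██··██
r6=110: █·█·█·█
r7=111: ████████
r8=1000: █·······█
r9=1001: ██······██
r10=1010: █·█·····█·█
r11=1011: ████····████
r12=1100: █···█···█···█
r13=1101: ██··██··██··██
r14=1110: █·█·█·█·█·█·█·█

Answer: █
██
█·█
████
█···█
██··██
█·█·█·█
████████
█·······█
██······██
█·█·····█·█
████····████
█···█···█···█
██··██··██··██
█·█·█·█·█·█·█·█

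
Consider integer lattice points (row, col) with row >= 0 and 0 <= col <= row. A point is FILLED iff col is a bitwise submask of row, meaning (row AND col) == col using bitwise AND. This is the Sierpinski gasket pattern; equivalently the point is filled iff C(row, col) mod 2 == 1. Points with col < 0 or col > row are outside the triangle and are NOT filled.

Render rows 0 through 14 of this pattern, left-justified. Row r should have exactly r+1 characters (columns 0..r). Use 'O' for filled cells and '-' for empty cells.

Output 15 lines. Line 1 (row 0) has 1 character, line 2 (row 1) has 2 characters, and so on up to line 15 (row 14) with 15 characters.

Answer: O
OO
O-O
OOOO
O---O
OO--OO
O-O-O-O
OOOOOOOO
O-------O
OO------OO
O-O-----O-O
OOOO----OOOO
O---O---O---O
OO--OO--OO--OO
O-O-O-O-O-O-O-O

Derivation:
r0=0: O
r1=1: OO
r2=10: O-O
r3=11: OOOO
r4=100: O---O
r5=101: OO--OO
r6=110: O-O-O-O
r7=111: OOOOOOOO
r8=1000: O-------O
r9=1001: OO------OO
r10=1010: O-O-----O-O
r11=1011: OOOO----OOOO
r12=1100: O---O---O---O
r13=1101: OO--OO--OO--OO
r14=1110: O-O-O-O-O-O-O-O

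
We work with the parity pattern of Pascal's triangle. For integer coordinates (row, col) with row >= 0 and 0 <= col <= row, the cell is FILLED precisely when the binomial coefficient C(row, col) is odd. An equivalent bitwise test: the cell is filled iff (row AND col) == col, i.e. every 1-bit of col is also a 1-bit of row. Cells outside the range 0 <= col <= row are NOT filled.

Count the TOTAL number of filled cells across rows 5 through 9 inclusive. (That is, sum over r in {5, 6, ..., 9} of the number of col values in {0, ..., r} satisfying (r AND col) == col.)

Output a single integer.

r5=101 pc2: +4 =4
r6=110 pc2: +4 =8
r7=111 pc3: +8 =16
r8=1000 pc1: +2 =18
r9=1001 pc2: +4 =22

Answer: 22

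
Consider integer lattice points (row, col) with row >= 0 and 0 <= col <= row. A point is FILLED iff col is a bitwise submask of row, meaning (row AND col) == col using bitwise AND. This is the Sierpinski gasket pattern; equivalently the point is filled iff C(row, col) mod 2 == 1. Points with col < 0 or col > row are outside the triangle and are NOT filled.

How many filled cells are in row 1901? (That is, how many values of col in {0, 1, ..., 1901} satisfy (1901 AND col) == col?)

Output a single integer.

Answer: 256

Derivation:
1901 in binary = 11101101101
popcount(1901) = number of 1-bits in 11101101101 = 8
A col c satisfies (1901 AND c) == c iff every set bit of c is also set in 1901; each of the 8 set bits of 1901 can independently be on or off in c.
count = 2^8 = 256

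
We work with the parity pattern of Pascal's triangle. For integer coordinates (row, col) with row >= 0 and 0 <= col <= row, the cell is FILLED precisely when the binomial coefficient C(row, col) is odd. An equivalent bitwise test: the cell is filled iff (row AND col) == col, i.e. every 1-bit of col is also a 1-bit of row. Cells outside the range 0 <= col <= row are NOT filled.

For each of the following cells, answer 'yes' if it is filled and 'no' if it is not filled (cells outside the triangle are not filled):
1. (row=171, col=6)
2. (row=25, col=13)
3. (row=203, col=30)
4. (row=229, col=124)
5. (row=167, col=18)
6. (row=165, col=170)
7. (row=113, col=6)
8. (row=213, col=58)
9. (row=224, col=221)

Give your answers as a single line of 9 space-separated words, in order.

(171,6): row=0b10101011, col=0b110, row AND col = 0b10 = 2; 2 != 6 -> empty
(25,13): row=0b11001, col=0b1101, row AND col = 0b1001 = 9; 9 != 13 -> empty
(203,30): row=0b11001011, col=0b11110, row AND col = 0b1010 = 10; 10 != 30 -> empty
(229,124): row=0b11100101, col=0b1111100, row AND col = 0b1100100 = 100; 100 != 124 -> empty
(167,18): row=0b10100111, col=0b10010, row AND col = 0b10 = 2; 2 != 18 -> empty
(165,170): col outside [0, 165] -> not filled
(113,6): row=0b1110001, col=0b110, row AND col = 0b0 = 0; 0 != 6 -> empty
(213,58): row=0b11010101, col=0b111010, row AND col = 0b10000 = 16; 16 != 58 -> empty
(224,221): row=0b11100000, col=0b11011101, row AND col = 0b11000000 = 192; 192 != 221 -> empty

Answer: no no no no no no no no no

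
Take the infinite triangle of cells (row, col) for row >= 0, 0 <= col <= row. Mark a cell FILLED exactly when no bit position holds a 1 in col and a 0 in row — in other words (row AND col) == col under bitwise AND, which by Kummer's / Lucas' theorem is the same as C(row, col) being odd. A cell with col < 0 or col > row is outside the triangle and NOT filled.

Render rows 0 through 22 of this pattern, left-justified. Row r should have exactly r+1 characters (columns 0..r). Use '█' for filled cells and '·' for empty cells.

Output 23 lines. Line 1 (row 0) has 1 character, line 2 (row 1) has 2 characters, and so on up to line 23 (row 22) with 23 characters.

r0=0: █
r1=1: ██
r2=10: █·█
r3=11: ████
r4=100: █···█
r5=101: ██··██
r6=110: █·█·█·█
r7=111: ████████
r8=1000: █·······█
r9=1001: ██······██
r10=1010: █·█·····█·█
r11=1011: ████····████
r12=1100: █···█···█···█
r13=1101: ██··██··██··██
r14=1110: █·█·█·█·█·█·█·█
r15=1111: ████████████████
r16=10000: █···············█
r17=10001: ██··············██
r18=10010: █·█·············█·█
r19=10011: ████············████
r20=10100: █···█···········█···█
r21=10101: ██··██··········██··██
r22=10110: █·█·█·█·········█·█·█·█

Answer: █
██
█·█
████
█···█
██··██
█·█·█·█
████████
█·······█
██······██
█·█·····█·█
████····████
█···█···█···█
██··██··██··██
█·█·█·█·█·█·█·█
████████████████
█···············█
██··············██
█·█·············█·█
████············████
█···█···········█···█
██··██··········██··██
█·█·█·█·········█·█·█·█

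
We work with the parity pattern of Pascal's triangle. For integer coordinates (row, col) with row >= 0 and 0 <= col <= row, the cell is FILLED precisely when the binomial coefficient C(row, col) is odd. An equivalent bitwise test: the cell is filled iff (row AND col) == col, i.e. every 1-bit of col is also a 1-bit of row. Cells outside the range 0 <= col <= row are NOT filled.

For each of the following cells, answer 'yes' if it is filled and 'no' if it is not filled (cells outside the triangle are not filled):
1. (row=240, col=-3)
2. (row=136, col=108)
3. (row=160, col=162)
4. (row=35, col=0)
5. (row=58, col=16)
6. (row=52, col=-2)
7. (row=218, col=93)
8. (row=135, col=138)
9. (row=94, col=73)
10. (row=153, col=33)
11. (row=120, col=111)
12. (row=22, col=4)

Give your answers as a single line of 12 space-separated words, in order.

Answer: no no no yes yes no no no no no no yes

Derivation:
(240,-3): col outside [0, 240] -> not filled
(136,108): row=0b10001000, col=0b1101100, row AND col = 0b1000 = 8; 8 != 108 -> empty
(160,162): col outside [0, 160] -> not filled
(35,0): row=0b100011, col=0b0, row AND col = 0b0 = 0; 0 == 0 -> filled
(58,16): row=0b111010, col=0b10000, row AND col = 0b10000 = 16; 16 == 16 -> filled
(52,-2): col outside [0, 52] -> not filled
(218,93): row=0b11011010, col=0b1011101, row AND col = 0b1011000 = 88; 88 != 93 -> empty
(135,138): col outside [0, 135] -> not filled
(94,73): row=0b1011110, col=0b1001001, row AND col = 0b1001000 = 72; 72 != 73 -> empty
(153,33): row=0b10011001, col=0b100001, row AND col = 0b1 = 1; 1 != 33 -> empty
(120,111): row=0b1111000, col=0b1101111, row AND col = 0b1101000 = 104; 104 != 111 -> empty
(22,4): row=0b10110, col=0b100, row AND col = 0b100 = 4; 4 == 4 -> filled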